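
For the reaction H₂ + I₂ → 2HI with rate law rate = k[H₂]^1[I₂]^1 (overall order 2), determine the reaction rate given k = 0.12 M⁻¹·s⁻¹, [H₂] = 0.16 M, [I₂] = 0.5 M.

0.0096 M/s

Step 1: The rate law is rate = k[H₂]^1[I₂]^1, overall order = 1+1 = 2
Step 2: Substitute values: rate = 0.12 × (0.16)^1 × (0.5)^1
Step 3: rate = 0.12 × 0.16 × 0.5 = 0.0096 M/s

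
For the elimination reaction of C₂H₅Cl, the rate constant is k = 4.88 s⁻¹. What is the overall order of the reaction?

first order (1)

Step 1: The units of k for an nth-order reaction are (concentration)^(1-n)·(time)⁻¹.
Step 2: Here k has units s⁻¹, so the concentration exponent is 0.
Step 3: 1 - n = 0 ⇒ n = 1. The reaction is first order.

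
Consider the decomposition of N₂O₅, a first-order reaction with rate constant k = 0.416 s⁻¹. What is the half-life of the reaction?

1.666 s

Step 1: For a first-order reaction, t₁/₂ = ln(2)/k
Step 2: t₁/₂ = ln(2)/0.416
Step 3: t₁/₂ = 0.6931/0.416 = 1.666 s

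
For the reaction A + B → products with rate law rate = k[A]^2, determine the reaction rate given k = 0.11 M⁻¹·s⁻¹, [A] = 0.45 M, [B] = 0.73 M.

0.02228 M/s

Step 1: The rate law is rate = k[A]^2
Step 2: Note that the rate does not depend on [B] (zero order in B).
Step 3: rate = 0.11 × (0.45)^2 = 0.022275 M/s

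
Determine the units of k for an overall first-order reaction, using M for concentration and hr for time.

hr⁻¹

Step 1: For overall order n, rate = k × (concentration)^n.
Step 2: Rate has units M·hr⁻¹; concentration term has units M^1.
Step 3: k = rate / (concentration)^n, so units of k = M^(1-1)·hr⁻¹ = hr⁻¹.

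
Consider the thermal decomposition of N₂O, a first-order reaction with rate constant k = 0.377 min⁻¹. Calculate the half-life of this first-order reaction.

1.839 min

Step 1: For a first-order reaction, t₁/₂ = ln(2)/k
Step 2: t₁/₂ = ln(2)/0.377
Step 3: t₁/₂ = 0.6931/0.377 = 1.839 min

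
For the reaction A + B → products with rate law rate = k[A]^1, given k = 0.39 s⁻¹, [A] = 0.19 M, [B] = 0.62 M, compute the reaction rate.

0.0741 M/s

Step 1: The rate law is rate = k[A]^1
Step 2: Note that the rate does not depend on [B] (zero order in B).
Step 3: rate = 0.39 × (0.19)^1 = 0.0741 M/s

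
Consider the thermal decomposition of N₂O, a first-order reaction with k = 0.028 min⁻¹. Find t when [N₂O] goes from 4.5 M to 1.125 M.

49.51 min

Step 1: For first-order: t = ln([N₂O]₀/[N₂O])/k
Step 2: t = ln(4.5/1.125)/0.028
Step 3: t = ln(4)/0.028
Step 4: t = 1.386/0.028 = 49.51 min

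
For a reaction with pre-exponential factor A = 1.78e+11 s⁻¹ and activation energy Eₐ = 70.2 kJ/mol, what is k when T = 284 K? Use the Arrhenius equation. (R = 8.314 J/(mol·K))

2.18e-02 s⁻¹

Step 1: Use the Arrhenius equation: k = A × exp(-Eₐ/RT)
Step 2: Convert Eₐ to J/mol: 70.2 kJ/mol = 70200 J/mol
Step 3: Calculate the exponent: -Eₐ/(RT) = -70200/(8.314 × 284) = -29.73095
Step 4: k = 1.78e+11 × exp(-29.73095)
Step 5: k = 1.78e+11 × 1.22465e-13 = 2.1799e-02 s⁻¹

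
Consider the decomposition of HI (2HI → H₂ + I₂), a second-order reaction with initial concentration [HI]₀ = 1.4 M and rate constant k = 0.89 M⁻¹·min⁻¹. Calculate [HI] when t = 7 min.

0.144 M

Step 1: For a second-order reaction: 1/[HI] = 1/[HI]₀ + kt
Step 2: 1/[HI] = 1/1.4 + 0.89 × 7
Step 3: 1/[HI] = 0.7143 + 6.23 = 6.944
Step 4: [HI] = 1/6.944 = 0.144 M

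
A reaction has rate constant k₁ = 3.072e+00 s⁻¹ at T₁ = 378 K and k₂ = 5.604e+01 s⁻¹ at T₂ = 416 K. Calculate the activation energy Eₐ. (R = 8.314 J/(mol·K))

99.9 kJ/mol

Step 1: Use the two-temperature Arrhenius form: ln(k₂/k₁) = -Eₐ/R × (1/T₂ - 1/T₁)
Step 2: ln(k₂/k₁) = ln(5.604e+01/3.072e+00) = ln(18.2422) = 2.90374
Step 3: 1/T₂ - 1/T₁ = 1/416 - 1/378 = -2.416565e-04 K⁻¹
Step 4: Eₐ = -R × ln(k₂/k₁) / (1/T₂ - 1/T₁) = -8.314 × 2.90374 / -2.416565e-04
Step 5: Eₐ = 9.9901e+04 J/mol = 99.9 kJ/mol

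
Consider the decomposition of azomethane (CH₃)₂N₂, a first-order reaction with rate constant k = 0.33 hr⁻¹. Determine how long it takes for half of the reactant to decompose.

2.1 hr

Step 1: For a first-order reaction, t₁/₂ = ln(2)/k
Step 2: t₁/₂ = ln(2)/0.33
Step 3: t₁/₂ = 0.6931/0.33 = 2.1 hr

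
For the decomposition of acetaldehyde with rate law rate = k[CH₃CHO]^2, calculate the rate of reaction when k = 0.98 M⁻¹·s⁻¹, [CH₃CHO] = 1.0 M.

0.98 M/s

Step 1: Identify the rate law: rate = k[CH₃CHO]^2
Step 2: Substitute values: rate = 0.98 × (1.0)^2
Step 3: Calculate: rate = 0.98 × 1 = 0.98 M/s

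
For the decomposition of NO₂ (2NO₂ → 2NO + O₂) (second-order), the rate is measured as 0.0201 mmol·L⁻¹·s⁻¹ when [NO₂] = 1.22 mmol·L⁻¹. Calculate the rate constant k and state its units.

0.0135 (mmol·L⁻¹)⁻¹·s⁻¹

Step 1: rate = k[NO₂]^2, so k = rate / [NO₂]^2.
Step 2: k = 0.0201 / (1.22)^2 = 0.0201 / 1.488.
Step 3: k = 0.0135 (mmol·L⁻¹)⁻¹·s⁻¹.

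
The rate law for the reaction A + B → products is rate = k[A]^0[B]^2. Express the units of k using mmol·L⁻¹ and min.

(mmol·L⁻¹)⁻¹·min⁻¹

Step 1: Overall order = 0 + 2 = 2.
Step 2: rate has units mmol·L⁻¹·min⁻¹; [A]^0[B]^2 has units (mmol·L⁻¹)^2.
Step 3: k = rate/([A]^0[B]^2), so units of k = (mmol·L⁻¹)^(1-2)·min⁻¹ = (mmol·L⁻¹)⁻¹·min⁻¹.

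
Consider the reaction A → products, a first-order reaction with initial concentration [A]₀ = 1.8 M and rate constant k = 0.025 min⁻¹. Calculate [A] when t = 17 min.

1.177 M

Step 1: For a first-order reaction: [A] = [A]₀ × e^(-kt)
Step 2: [A] = 1.8 × e^(-0.025 × 17)
Step 3: [A] = 1.8 × e^(-0.425)
Step 4: [A] = 1.8 × 0.65377 = 1.177 M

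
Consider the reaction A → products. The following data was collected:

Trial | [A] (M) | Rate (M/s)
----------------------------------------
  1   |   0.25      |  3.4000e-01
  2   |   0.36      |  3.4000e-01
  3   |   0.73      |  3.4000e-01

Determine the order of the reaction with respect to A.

zeroth order (0)

Step 1: Compare trials - when concentration changes, rate stays constant.
Step 2: rate₂/rate₁ = 3.4000e-01/3.4000e-01 = 1
Step 3: [A]₂/[A]₁ = 0.36/0.25 = 1.44
Step 4: Since rate ratio ≈ (conc ratio)^0, the reaction is zeroth order.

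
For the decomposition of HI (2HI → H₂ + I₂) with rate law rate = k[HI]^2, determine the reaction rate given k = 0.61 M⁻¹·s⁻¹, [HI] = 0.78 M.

0.3711 M/s

Step 1: Identify the rate law: rate = k[HI]^2
Step 2: Substitute values: rate = 0.61 × (0.78)^2
Step 3: Calculate: rate = 0.61 × 0.6084 = 0.371124 M/s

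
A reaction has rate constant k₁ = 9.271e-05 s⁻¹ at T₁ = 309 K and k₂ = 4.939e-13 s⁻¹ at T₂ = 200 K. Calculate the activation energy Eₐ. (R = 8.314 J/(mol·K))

89.8 kJ/mol

Step 1: Use the two-temperature Arrhenius form: ln(k₂/k₁) = -Eₐ/R × (1/T₂ - 1/T₁)
Step 2: ln(k₂/k₁) = ln(4.939e-13/9.271e-05) = ln(5.32736e-09) = -19.0504
Step 3: 1/T₂ - 1/T₁ = 1/200 - 1/309 = 1.763754e-03 K⁻¹
Step 4: Eₐ = -R × ln(k₂/k₁) / (1/T₂ - 1/T₁) = -8.314 × -19.0504 / 1.763754e-03
Step 5: Eₐ = 8.9800e+04 J/mol = 89.8 kJ/mol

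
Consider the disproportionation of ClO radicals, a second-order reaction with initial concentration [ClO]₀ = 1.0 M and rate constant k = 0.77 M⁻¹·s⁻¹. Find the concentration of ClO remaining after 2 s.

0.3937 M

Step 1: For a second-order reaction: 1/[ClO] = 1/[ClO]₀ + kt
Step 2: 1/[ClO] = 1/1.0 + 0.77 × 2
Step 3: 1/[ClO] = 1 + 1.54 = 2.54
Step 4: [ClO] = 1/2.54 = 0.3937 M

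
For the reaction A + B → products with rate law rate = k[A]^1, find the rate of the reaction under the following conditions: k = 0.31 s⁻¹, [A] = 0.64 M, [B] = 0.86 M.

0.1984 M/s

Step 1: The rate law is rate = k[A]^1
Step 2: Note that the rate does not depend on [B] (zero order in B).
Step 3: rate = 0.31 × (0.64)^1 = 0.1984 M/s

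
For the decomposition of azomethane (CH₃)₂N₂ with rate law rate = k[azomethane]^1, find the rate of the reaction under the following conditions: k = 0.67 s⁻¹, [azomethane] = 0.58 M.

0.3886 M/s

Step 1: Identify the rate law: rate = k[azomethane]^1
Step 2: Substitute values: rate = 0.67 × (0.58)^1
Step 3: Calculate: rate = 0.67 × 0.58 = 0.3886 M/s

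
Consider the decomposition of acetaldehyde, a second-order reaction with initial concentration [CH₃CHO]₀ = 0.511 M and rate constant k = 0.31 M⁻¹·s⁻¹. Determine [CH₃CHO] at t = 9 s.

0.2107 M

Step 1: For a second-order reaction: 1/[CH₃CHO] = 1/[CH₃CHO]₀ + kt
Step 2: 1/[CH₃CHO] = 1/0.511 + 0.31 × 9
Step 3: 1/[CH₃CHO] = 1.957 + 2.79 = 4.747
Step 4: [CH₃CHO] = 1/4.747 = 0.2107 M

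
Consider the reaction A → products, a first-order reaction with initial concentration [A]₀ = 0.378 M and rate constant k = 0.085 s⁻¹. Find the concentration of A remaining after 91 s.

0.0001653 M

Step 1: For a first-order reaction: [A] = [A]₀ × e^(-kt)
Step 2: [A] = 0.378 × e^(-0.085 × 91)
Step 3: [A] = 0.378 × e^(-7.735)
Step 4: [A] = 0.378 × 0.000437252 = 0.0001653 M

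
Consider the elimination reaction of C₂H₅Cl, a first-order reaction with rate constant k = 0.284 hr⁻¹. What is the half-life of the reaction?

2.441 hr

Step 1: For a first-order reaction, t₁/₂ = ln(2)/k
Step 2: t₁/₂ = ln(2)/0.284
Step 3: t₁/₂ = 0.6931/0.284 = 2.441 hr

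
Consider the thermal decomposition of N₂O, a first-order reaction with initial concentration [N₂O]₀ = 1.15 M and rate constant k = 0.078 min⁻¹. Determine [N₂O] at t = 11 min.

0.4876 M

Step 1: For a first-order reaction: [N₂O] = [N₂O]₀ × e^(-kt)
Step 2: [N₂O] = 1.15 × e^(-0.078 × 11)
Step 3: [N₂O] = 1.15 × e^(-0.858)
Step 4: [N₂O] = 1.15 × 0.424009 = 0.4876 M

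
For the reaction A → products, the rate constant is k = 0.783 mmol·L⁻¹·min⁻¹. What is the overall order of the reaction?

zeroth order (0)

Step 1: The units of k for an nth-order reaction are (concentration)^(1-n)·(time)⁻¹.
Step 2: Here k has units mmol·L⁻¹·min⁻¹, so the concentration exponent is 1.
Step 3: 1 - n = 1 ⇒ n = 0. The reaction is zeroth order.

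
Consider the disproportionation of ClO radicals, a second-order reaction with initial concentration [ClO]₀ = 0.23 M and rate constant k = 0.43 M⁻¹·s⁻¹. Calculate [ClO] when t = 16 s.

0.08906 M

Step 1: For a second-order reaction: 1/[ClO] = 1/[ClO]₀ + kt
Step 2: 1/[ClO] = 1/0.23 + 0.43 × 16
Step 3: 1/[ClO] = 4.348 + 6.88 = 11.23
Step 4: [ClO] = 1/11.23 = 0.08906 M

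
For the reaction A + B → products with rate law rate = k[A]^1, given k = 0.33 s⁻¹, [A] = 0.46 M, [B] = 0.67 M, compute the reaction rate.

0.1518 M/s

Step 1: The rate law is rate = k[A]^1
Step 2: Note that the rate does not depend on [B] (zero order in B).
Step 3: rate = 0.33 × (0.46)^1 = 0.1518 M/s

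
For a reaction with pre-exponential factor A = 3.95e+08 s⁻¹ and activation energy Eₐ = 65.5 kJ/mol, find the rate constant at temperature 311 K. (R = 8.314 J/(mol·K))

3.94e-03 s⁻¹

Step 1: Use the Arrhenius equation: k = A × exp(-Eₐ/RT)
Step 2: Convert Eₐ to J/mol: 65.5 kJ/mol = 65500 J/mol
Step 3: Calculate the exponent: -Eₐ/(RT) = -65500/(8.314 × 311) = -25.33208
Step 4: k = 3.95e+08 × exp(-25.33208)
Step 5: k = 3.95e+08 × 9.96363e-12 = 3.9356e-03 s⁻¹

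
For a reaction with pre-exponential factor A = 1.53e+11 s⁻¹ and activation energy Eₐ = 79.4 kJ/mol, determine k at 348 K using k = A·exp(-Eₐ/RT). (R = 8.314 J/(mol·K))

1.85e-01 s⁻¹

Step 1: Use the Arrhenius equation: k = A × exp(-Eₐ/RT)
Step 2: Convert Eₐ to J/mol: 79.4 kJ/mol = 79400 J/mol
Step 3: Calculate the exponent: -Eₐ/(RT) = -79400/(8.314 × 348) = -27.44298
Step 4: k = 1.53e+11 × exp(-27.44298)
Step 5: k = 1.53e+11 × 1.20688e-12 = 1.8465e-01 s⁻¹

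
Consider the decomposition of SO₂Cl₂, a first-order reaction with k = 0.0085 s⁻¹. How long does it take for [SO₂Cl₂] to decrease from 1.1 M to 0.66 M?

60.1 s

Step 1: For first-order: t = ln([SO₂Cl₂]₀/[SO₂Cl₂])/k
Step 2: t = ln(1.1/0.66)/0.0085
Step 3: t = ln(1.667)/0.0085
Step 4: t = 0.5108/0.0085 = 60.1 s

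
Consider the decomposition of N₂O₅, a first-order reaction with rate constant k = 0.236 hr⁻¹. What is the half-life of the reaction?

2.937 hr

Step 1: For a first-order reaction, t₁/₂ = ln(2)/k
Step 2: t₁/₂ = ln(2)/0.236
Step 3: t₁/₂ = 0.6931/0.236 = 2.937 hr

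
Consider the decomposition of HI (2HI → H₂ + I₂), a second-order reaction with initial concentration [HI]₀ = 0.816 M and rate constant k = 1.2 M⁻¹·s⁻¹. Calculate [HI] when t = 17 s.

0.04624 M

Step 1: For a second-order reaction: 1/[HI] = 1/[HI]₀ + kt
Step 2: 1/[HI] = 1/0.816 + 1.2 × 17
Step 3: 1/[HI] = 1.225 + 20.4 = 21.63
Step 4: [HI] = 1/21.63 = 0.04624 M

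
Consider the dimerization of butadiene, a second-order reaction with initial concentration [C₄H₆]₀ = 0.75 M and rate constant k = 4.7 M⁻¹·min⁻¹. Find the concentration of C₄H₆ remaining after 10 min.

0.02069 M

Step 1: For a second-order reaction: 1/[C₄H₆] = 1/[C₄H₆]₀ + kt
Step 2: 1/[C₄H₆] = 1/0.75 + 4.7 × 10
Step 3: 1/[C₄H₆] = 1.333 + 47 = 48.33
Step 4: [C₄H₆] = 1/48.33 = 0.02069 M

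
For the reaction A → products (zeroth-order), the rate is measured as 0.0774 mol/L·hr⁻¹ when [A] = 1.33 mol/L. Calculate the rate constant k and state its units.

0.0774 mol/L·hr⁻¹

Step 1: For a zeroth-order reaction, rate = k (independent of concentration).
Step 2: k = rate = 0.0774 mol/L·hr⁻¹.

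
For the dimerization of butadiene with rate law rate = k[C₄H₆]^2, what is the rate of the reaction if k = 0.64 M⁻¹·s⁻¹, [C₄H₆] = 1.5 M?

1.44 M/s

Step 1: Identify the rate law: rate = k[C₄H₆]^2
Step 2: Substitute values: rate = 0.64 × (1.5)^2
Step 3: Calculate: rate = 0.64 × 2.25 = 1.44 M/s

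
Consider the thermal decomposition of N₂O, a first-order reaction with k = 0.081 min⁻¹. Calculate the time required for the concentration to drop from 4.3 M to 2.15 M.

8.557 min

Step 1: For first-order: t = ln([N₂O]₀/[N₂O])/k
Step 2: t = ln(4.3/2.15)/0.081
Step 3: t = ln(2)/0.081
Step 4: t = 0.6931/0.081 = 8.557 min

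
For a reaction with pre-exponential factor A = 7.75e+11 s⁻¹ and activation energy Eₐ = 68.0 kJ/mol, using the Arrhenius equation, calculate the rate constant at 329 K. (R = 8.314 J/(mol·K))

1.24e+01 s⁻¹

Step 1: Use the Arrhenius equation: k = A × exp(-Eₐ/RT)
Step 2: Convert Eₐ to J/mol: 68.0 kJ/mol = 68000 J/mol
Step 3: Calculate the exponent: -Eₐ/(RT) = -68000/(8.314 × 329) = -24.86011
Step 4: k = 7.75e+11 × exp(-24.86011)
Step 5: k = 7.75e+11 × 1.59732e-11 = 1.2379e+01 s⁻¹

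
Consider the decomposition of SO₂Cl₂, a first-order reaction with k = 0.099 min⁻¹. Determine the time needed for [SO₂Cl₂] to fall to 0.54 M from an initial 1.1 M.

7.187 min

Step 1: For first-order: t = ln([SO₂Cl₂]₀/[SO₂Cl₂])/k
Step 2: t = ln(1.1/0.54)/0.099
Step 3: t = ln(2.037)/0.099
Step 4: t = 0.7115/0.099 = 7.187 min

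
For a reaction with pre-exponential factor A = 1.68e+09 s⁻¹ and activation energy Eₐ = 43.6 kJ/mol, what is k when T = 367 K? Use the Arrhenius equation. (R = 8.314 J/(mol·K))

1.05e+03 s⁻¹

Step 1: Use the Arrhenius equation: k = A × exp(-Eₐ/RT)
Step 2: Convert Eₐ to J/mol: 43.6 kJ/mol = 43600 J/mol
Step 3: Calculate the exponent: -Eₐ/(RT) = -43600/(8.314 × 367) = -14.28928
Step 4: k = 1.68e+09 × exp(-14.28928)
Step 5: k = 1.68e+09 × 6.22651e-07 = 1.0461e+03 s⁻¹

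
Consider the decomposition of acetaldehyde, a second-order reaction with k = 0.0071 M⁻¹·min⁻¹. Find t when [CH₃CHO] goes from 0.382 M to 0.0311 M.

4160 min

Step 1: For second-order: t = (1/[CH₃CHO] - 1/[CH₃CHO]₀)/k
Step 2: t = (1/0.0311 - 1/0.382)/0.0071
Step 3: t = (32.15 - 2.618)/0.0071
Step 4: t = 29.54/0.0071 = 4160 min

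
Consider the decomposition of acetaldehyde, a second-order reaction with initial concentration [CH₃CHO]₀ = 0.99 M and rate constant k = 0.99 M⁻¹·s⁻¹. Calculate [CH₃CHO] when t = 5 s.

0.1678 M

Step 1: For a second-order reaction: 1/[CH₃CHO] = 1/[CH₃CHO]₀ + kt
Step 2: 1/[CH₃CHO] = 1/0.99 + 0.99 × 5
Step 3: 1/[CH₃CHO] = 1.01 + 4.95 = 5.96
Step 4: [CH₃CHO] = 1/5.96 = 0.1678 M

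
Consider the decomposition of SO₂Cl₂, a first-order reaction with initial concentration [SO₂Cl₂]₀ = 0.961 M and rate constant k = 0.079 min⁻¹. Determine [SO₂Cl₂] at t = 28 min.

0.1052 M

Step 1: For a first-order reaction: [SO₂Cl₂] = [SO₂Cl₂]₀ × e^(-kt)
Step 2: [SO₂Cl₂] = 0.961 × e^(-0.079 × 28)
Step 3: [SO₂Cl₂] = 0.961 × e^(-2.212)
Step 4: [SO₂Cl₂] = 0.961 × 0.109481 = 0.1052 M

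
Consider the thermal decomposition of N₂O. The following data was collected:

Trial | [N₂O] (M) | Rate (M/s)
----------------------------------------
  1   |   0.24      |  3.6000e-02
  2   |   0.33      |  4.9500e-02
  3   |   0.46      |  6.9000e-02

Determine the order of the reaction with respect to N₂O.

first order (1)

Step 1: Compare trials to find order n where rate₂/rate₁ = ([N₂O]₂/[N₂O]₁)^n
Step 2: rate₂/rate₁ = 4.9500e-02/3.6000e-02 = 1.375
Step 3: [N₂O]₂/[N₂O]₁ = 0.33/0.24 = 1.375
Step 4: n = ln(1.375)/ln(1.375) = 1.00 ≈ 1
Step 5: The reaction is first order in N₂O.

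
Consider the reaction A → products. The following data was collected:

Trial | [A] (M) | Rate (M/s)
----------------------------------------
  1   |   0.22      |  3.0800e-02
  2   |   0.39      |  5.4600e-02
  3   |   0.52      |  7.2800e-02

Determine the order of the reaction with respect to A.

first order (1)

Step 1: Compare trials to find order n where rate₂/rate₁ = ([A]₂/[A]₁)^n
Step 2: rate₂/rate₁ = 5.4600e-02/3.0800e-02 = 1.773
Step 3: [A]₂/[A]₁ = 0.39/0.22 = 1.773
Step 4: n = ln(1.773)/ln(1.773) = 1.00 ≈ 1
Step 5: The reaction is first order in A.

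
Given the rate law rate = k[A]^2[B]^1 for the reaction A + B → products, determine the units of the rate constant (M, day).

M⁻²·day⁻¹

Step 1: Overall order = 2 + 1 = 3.
Step 2: rate has units M·day⁻¹; [A]^2[B]^1 has units M^3.
Step 3: k = rate/([A]^2[B]^1), so units of k = M^(1-3)·day⁻¹ = M⁻²·day⁻¹.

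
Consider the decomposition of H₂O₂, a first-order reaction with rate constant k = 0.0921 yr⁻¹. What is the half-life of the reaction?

7.526 yr

Step 1: For a first-order reaction, t₁/₂ = ln(2)/k
Step 2: t₁/₂ = ln(2)/0.0921
Step 3: t₁/₂ = 0.6931/0.0921 = 7.526 yr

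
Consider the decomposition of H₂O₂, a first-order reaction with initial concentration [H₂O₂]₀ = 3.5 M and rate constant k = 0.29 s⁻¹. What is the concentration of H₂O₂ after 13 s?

0.08068 M

Step 1: For a first-order reaction: [H₂O₂] = [H₂O₂]₀ × e^(-kt)
Step 2: [H₂O₂] = 3.5 × e^(-0.29 × 13)
Step 3: [H₂O₂] = 3.5 × e^(-3.77)
Step 4: [H₂O₂] = 3.5 × 0.0230521 = 0.08068 M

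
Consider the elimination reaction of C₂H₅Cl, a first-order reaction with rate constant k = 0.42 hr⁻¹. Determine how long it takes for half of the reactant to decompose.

1.65 hr

Step 1: For a first-order reaction, t₁/₂ = ln(2)/k
Step 2: t₁/₂ = ln(2)/0.42
Step 3: t₁/₂ = 0.6931/0.42 = 1.65 hr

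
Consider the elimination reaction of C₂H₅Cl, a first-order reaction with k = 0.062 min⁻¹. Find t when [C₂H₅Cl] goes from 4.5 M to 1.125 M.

22.36 min

Step 1: For first-order: t = ln([C₂H₅Cl]₀/[C₂H₅Cl])/k
Step 2: t = ln(4.5/1.125)/0.062
Step 3: t = ln(4)/0.062
Step 4: t = 1.386/0.062 = 22.36 min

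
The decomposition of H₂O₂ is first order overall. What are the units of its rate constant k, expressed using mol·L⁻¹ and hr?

hr⁻¹

Step 1: For overall order n, rate = k × (concentration)^n.
Step 2: Rate has units mol·L⁻¹·hr⁻¹; concentration term has units (mol·L⁻¹)^1.
Step 3: k = rate / (concentration)^n, so units of k = (mol·L⁻¹)^(1-1)·hr⁻¹ = hr⁻¹.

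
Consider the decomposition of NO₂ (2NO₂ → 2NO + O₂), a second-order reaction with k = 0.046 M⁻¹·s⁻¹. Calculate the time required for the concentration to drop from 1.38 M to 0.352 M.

46.01 s

Step 1: For second-order: t = (1/[NO₂] - 1/[NO₂]₀)/k
Step 2: t = (1/0.352 - 1/1.38)/0.046
Step 3: t = (2.841 - 0.7246)/0.046
Step 4: t = 2.116/0.046 = 46.01 s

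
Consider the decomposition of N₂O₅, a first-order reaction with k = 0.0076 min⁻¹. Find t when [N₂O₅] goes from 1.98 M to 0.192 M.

307 min

Step 1: For first-order: t = ln([N₂O₅]₀/[N₂O₅])/k
Step 2: t = ln(1.98/0.192)/0.0076
Step 3: t = ln(10.31)/0.0076
Step 4: t = 2.333/0.0076 = 307 min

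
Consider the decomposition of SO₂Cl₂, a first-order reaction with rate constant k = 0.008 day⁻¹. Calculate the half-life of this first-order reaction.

86.64 day

Step 1: For a first-order reaction, t₁/₂ = ln(2)/k
Step 2: t₁/₂ = ln(2)/0.008
Step 3: t₁/₂ = 0.6931/0.008 = 86.64 day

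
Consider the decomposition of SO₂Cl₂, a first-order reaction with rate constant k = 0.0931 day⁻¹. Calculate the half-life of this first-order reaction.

7.445 day

Step 1: For a first-order reaction, t₁/₂ = ln(2)/k
Step 2: t₁/₂ = ln(2)/0.0931
Step 3: t₁/₂ = 0.6931/0.0931 = 7.445 day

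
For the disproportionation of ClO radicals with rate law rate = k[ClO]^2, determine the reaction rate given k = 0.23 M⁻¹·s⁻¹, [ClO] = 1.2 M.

0.3312 M/s

Step 1: Identify the rate law: rate = k[ClO]^2
Step 2: Substitute values: rate = 0.23 × (1.2)^2
Step 3: Calculate: rate = 0.23 × 1.44 = 0.3312 M/s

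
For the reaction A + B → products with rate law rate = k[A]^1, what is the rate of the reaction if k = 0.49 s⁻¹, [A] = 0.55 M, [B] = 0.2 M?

0.2695 M/s

Step 1: The rate law is rate = k[A]^1
Step 2: Note that the rate does not depend on [B] (zero order in B).
Step 3: rate = 0.49 × (0.55)^1 = 0.2695 M/s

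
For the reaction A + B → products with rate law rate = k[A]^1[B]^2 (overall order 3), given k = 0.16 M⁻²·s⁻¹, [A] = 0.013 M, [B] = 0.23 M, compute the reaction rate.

0.00011 M/s

Step 1: The rate law is rate = k[A]^1[B]^2, overall order = 1+2 = 3
Step 2: Substitute values: rate = 0.16 × (0.013)^1 × (0.23)^2
Step 3: rate = 0.16 × 0.013 × 0.0529 = 0.000110032 M/s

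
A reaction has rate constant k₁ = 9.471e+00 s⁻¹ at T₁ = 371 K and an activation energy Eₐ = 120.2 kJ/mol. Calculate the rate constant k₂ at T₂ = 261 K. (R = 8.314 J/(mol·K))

6.977e-07 s⁻¹

Step 1: Use the two-temperature Arrhenius form: ln(k₂/k₁) = -Eₐ/R × (1/T₂ - 1/T₁)
Step 2: Convert Eₐ to J/mol: 120.2 kJ/mol = 120200 J/mol
Step 3: 1/T₂ - 1/T₁ = 1/261 - 1/371 = 1.136000e-03 K⁻¹
Step 4: ln(k₂/k₁) = -120200/8.314 × 1.136000e-03 = -16.42377
Step 5: k₂ = k₁ × exp(-16.42377) = 9.471e+00 × 7.36626e-08 = 6.977e-07 s⁻¹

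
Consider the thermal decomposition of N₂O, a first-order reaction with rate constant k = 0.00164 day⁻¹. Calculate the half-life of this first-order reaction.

422.7 day

Step 1: For a first-order reaction, t₁/₂ = ln(2)/k
Step 2: t₁/₂ = ln(2)/0.00164
Step 3: t₁/₂ = 0.6931/0.00164 = 422.7 day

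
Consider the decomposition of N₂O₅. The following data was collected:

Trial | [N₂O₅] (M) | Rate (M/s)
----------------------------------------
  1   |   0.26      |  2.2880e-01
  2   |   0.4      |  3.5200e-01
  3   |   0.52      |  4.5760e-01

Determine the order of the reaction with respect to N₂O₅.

first order (1)

Step 1: Compare trials to find order n where rate₂/rate₁ = ([N₂O₅]₂/[N₂O₅]₁)^n
Step 2: rate₂/rate₁ = 3.5200e-01/2.2880e-01 = 1.538
Step 3: [N₂O₅]₂/[N₂O₅]₁ = 0.4/0.26 = 1.538
Step 4: n = ln(1.538)/ln(1.538) = 1.00 ≈ 1
Step 5: The reaction is first order in N₂O₅.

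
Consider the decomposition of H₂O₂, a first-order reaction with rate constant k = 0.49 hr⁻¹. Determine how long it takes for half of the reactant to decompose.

1.415 hr

Step 1: For a first-order reaction, t₁/₂ = ln(2)/k
Step 2: t₁/₂ = ln(2)/0.49
Step 3: t₁/₂ = 0.6931/0.49 = 1.415 hr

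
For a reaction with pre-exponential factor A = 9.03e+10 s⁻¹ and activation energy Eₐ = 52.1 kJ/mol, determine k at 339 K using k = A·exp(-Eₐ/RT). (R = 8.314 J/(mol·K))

8.46e+02 s⁻¹

Step 1: Use the Arrhenius equation: k = A × exp(-Eₐ/RT)
Step 2: Convert Eₐ to J/mol: 52.1 kJ/mol = 52100 J/mol
Step 3: Calculate the exponent: -Eₐ/(RT) = -52100/(8.314 × 339) = -18.48536
Step 4: k = 9.03e+10 × exp(-18.48536)
Step 5: k = 9.03e+10 × 9.37368e-09 = 8.4644e+02 s⁻¹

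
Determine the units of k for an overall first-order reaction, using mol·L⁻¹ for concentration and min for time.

min⁻¹

Step 1: For overall order n, rate = k × (concentration)^n.
Step 2: Rate has units mol·L⁻¹·min⁻¹; concentration term has units (mol·L⁻¹)^1.
Step 3: k = rate / (concentration)^n, so units of k = (mol·L⁻¹)^(1-1)·min⁻¹ = min⁻¹.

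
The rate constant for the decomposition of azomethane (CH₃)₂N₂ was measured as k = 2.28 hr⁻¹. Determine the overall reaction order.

first order (1)

Step 1: The units of k for an nth-order reaction are (concentration)^(1-n)·(time)⁻¹.
Step 2: Here k has units hr⁻¹, so the concentration exponent is 0.
Step 3: 1 - n = 0 ⇒ n = 1. The reaction is first order.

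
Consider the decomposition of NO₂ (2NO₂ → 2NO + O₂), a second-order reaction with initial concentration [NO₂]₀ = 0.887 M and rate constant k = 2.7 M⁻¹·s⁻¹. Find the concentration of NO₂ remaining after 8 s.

0.044 M

Step 1: For a second-order reaction: 1/[NO₂] = 1/[NO₂]₀ + kt
Step 2: 1/[NO₂] = 1/0.887 + 2.7 × 8
Step 3: 1/[NO₂] = 1.127 + 21.6 = 22.73
Step 4: [NO₂] = 1/22.73 = 0.044 M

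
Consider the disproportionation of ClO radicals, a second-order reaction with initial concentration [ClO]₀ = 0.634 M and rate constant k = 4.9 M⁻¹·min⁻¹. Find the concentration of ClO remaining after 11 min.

0.01803 M

Step 1: For a second-order reaction: 1/[ClO] = 1/[ClO]₀ + kt
Step 2: 1/[ClO] = 1/0.634 + 4.9 × 11
Step 3: 1/[ClO] = 1.577 + 53.9 = 55.48
Step 4: [ClO] = 1/55.48 = 0.01803 M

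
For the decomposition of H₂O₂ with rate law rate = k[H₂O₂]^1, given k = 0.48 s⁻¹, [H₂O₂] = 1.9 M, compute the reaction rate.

0.912 M/s

Step 1: Identify the rate law: rate = k[H₂O₂]^1
Step 2: Substitute values: rate = 0.48 × (1.9)^1
Step 3: Calculate: rate = 0.48 × 1.9 = 0.912 M/s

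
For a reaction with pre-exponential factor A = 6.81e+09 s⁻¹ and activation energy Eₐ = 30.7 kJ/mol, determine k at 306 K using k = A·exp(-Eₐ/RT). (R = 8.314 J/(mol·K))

3.91e+04 s⁻¹

Step 1: Use the Arrhenius equation: k = A × exp(-Eₐ/RT)
Step 2: Convert Eₐ to J/mol: 30.7 kJ/mol = 30700 J/mol
Step 3: Calculate the exponent: -Eₐ/(RT) = -30700/(8.314 × 306) = -12.06721
Step 4: k = 6.81e+09 × exp(-12.06721)
Step 5: k = 6.81e+09 × 5.74483e-06 = 3.9122e+04 s⁻¹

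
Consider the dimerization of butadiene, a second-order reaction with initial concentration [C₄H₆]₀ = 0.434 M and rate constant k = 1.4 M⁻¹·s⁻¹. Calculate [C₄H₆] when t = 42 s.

0.01637 M

Step 1: For a second-order reaction: 1/[C₄H₆] = 1/[C₄H₆]₀ + kt
Step 2: 1/[C₄H₆] = 1/0.434 + 1.4 × 42
Step 3: 1/[C₄H₆] = 2.304 + 58.8 = 61.1
Step 4: [C₄H₆] = 1/61.1 = 0.01637 M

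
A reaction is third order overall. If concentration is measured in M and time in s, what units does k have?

M⁻²·s⁻¹

Step 1: For overall order n, rate = k × (concentration)^n.
Step 2: Rate has units M·s⁻¹; concentration term has units M^3.
Step 3: k = rate / (concentration)^n, so units of k = M^(1-3)·s⁻¹ = M⁻²·s⁻¹.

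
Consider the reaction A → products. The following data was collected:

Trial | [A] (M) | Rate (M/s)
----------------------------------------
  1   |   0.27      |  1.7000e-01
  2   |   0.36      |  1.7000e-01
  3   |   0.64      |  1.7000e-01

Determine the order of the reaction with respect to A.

zeroth order (0)

Step 1: Compare trials - when concentration changes, rate stays constant.
Step 2: rate₂/rate₁ = 1.7000e-01/1.7000e-01 = 1
Step 3: [A]₂/[A]₁ = 0.36/0.27 = 1.333
Step 4: Since rate ratio ≈ (conc ratio)^0, the reaction is zeroth order.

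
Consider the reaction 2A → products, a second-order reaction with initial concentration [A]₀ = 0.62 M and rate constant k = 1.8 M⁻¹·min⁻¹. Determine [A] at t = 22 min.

0.02426 M

Step 1: For a second-order reaction: 1/[A] = 1/[A]₀ + kt
Step 2: 1/[A] = 1/0.62 + 1.8 × 22
Step 3: 1/[A] = 1.613 + 39.6 = 41.21
Step 4: [A] = 1/41.21 = 0.02426 M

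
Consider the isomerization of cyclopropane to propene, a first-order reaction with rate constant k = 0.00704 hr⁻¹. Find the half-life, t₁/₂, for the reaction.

98.46 hr

Step 1: For a first-order reaction, t₁/₂ = ln(2)/k
Step 2: t₁/₂ = ln(2)/0.00704
Step 3: t₁/₂ = 0.6931/0.00704 = 98.46 hr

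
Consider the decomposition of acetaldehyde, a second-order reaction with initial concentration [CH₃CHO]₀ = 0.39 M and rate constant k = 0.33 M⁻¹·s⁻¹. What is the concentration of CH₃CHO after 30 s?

0.08023 M

Step 1: For a second-order reaction: 1/[CH₃CHO] = 1/[CH₃CHO]₀ + kt
Step 2: 1/[CH₃CHO] = 1/0.39 + 0.33 × 30
Step 3: 1/[CH₃CHO] = 2.564 + 9.9 = 12.46
Step 4: [CH₃CHO] = 1/12.46 = 0.08023 M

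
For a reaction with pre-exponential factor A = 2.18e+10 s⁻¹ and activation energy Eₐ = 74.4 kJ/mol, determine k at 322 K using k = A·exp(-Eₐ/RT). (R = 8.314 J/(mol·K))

1.86e-02 s⁻¹

Step 1: Use the Arrhenius equation: k = A × exp(-Eₐ/RT)
Step 2: Convert Eₐ to J/mol: 74.4 kJ/mol = 74400 J/mol
Step 3: Calculate the exponent: -Eₐ/(RT) = -74400/(8.314 × 322) = -27.79118
Step 4: k = 2.18e+10 × exp(-27.79118)
Step 5: k = 2.18e+10 × 8.52008e-13 = 1.8574e-02 s⁻¹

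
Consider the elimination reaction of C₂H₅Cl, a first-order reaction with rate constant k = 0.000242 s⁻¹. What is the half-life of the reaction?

2864 s

Step 1: For a first-order reaction, t₁/₂ = ln(2)/k
Step 2: t₁/₂ = ln(2)/0.000242
Step 3: t₁/₂ = 0.6931/0.000242 = 2864 s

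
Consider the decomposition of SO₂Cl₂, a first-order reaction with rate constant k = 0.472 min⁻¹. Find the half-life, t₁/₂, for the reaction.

1.469 min

Step 1: For a first-order reaction, t₁/₂ = ln(2)/k
Step 2: t₁/₂ = ln(2)/0.472
Step 3: t₁/₂ = 0.6931/0.472 = 1.469 min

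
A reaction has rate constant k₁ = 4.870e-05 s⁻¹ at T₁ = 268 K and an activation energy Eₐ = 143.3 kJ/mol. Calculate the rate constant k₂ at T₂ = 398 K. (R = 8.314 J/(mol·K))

6.467e+04 s⁻¹

Step 1: Use the two-temperature Arrhenius form: ln(k₂/k₁) = -Eₐ/R × (1/T₂ - 1/T₁)
Step 2: Convert Eₐ to J/mol: 143.3 kJ/mol = 143300 J/mol
Step 3: 1/T₂ - 1/T₁ = 1/398 - 1/268 = -1.218780e-03 K⁻¹
Step 4: ln(k₂/k₁) = -143300/8.314 × -1.218780e-03 = 21.00688
Step 5: k₂ = k₁ × exp(21.00688) = 4.870e-05 × 1.32792e+09 = 6.467e+04 s⁻¹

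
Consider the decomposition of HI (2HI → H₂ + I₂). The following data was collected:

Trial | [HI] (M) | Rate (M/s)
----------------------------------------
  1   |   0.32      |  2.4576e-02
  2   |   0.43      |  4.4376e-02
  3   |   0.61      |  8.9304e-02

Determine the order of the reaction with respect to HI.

second order (2)

Step 1: Compare trials to find order n where rate₂/rate₁ = ([HI]₂/[HI]₁)^n
Step 2: rate₂/rate₁ = 4.4376e-02/2.4576e-02 = 1.806
Step 3: [HI]₂/[HI]₁ = 0.43/0.32 = 1.344
Step 4: n = ln(1.806)/ln(1.344) = 2.00 ≈ 2
Step 5: The reaction is second order in HI.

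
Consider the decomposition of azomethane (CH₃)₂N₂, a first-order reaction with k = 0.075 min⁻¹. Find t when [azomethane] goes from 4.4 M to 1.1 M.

18.48 min

Step 1: For first-order: t = ln([azomethane]₀/[azomethane])/k
Step 2: t = ln(4.4/1.1)/0.075
Step 3: t = ln(4)/0.075
Step 4: t = 1.386/0.075 = 18.48 min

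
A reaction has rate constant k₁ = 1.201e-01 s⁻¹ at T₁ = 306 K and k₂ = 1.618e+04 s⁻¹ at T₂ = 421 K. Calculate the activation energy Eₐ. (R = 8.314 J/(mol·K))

110.0 kJ/mol

Step 1: Use the two-temperature Arrhenius form: ln(k₂/k₁) = -Eₐ/R × (1/T₂ - 1/T₁)
Step 2: ln(k₂/k₁) = ln(1.618e+04/1.201e-01) = ln(134721) = 11.811
Step 3: 1/T₂ - 1/T₁ = 1/421 - 1/306 = -8.926769e-04 K⁻¹
Step 4: Eₐ = -R × ln(k₂/k₁) / (1/T₂ - 1/T₁) = -8.314 × 11.811 / -8.926769e-04
Step 5: Eₐ = 1.1000e+05 J/mol = 110.0 kJ/mol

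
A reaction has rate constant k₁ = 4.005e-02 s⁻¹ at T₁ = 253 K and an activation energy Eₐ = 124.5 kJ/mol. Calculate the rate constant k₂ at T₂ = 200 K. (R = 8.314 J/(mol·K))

6.176e-09 s⁻¹

Step 1: Use the two-temperature Arrhenius form: ln(k₂/k₁) = -Eₐ/R × (1/T₂ - 1/T₁)
Step 2: Convert Eₐ to J/mol: 124.5 kJ/mol = 124500 J/mol
Step 3: 1/T₂ - 1/T₁ = 1/200 - 1/253 = 1.047431e-03 K⁻¹
Step 4: ln(k₂/k₁) = -124500/8.314 × 1.047431e-03 = -15.68501
Step 5: k₂ = k₁ × exp(-15.68501) = 4.005e-02 × 1.54201e-07 = 6.176e-09 s⁻¹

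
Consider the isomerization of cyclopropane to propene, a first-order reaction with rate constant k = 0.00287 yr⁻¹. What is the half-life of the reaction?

241.5 yr

Step 1: For a first-order reaction, t₁/₂ = ln(2)/k
Step 2: t₁/₂ = ln(2)/0.00287
Step 3: t₁/₂ = 0.6931/0.00287 = 241.5 yr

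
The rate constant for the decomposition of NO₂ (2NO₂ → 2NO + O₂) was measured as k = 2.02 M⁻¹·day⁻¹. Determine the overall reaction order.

second order (2)

Step 1: The units of k for an nth-order reaction are (concentration)^(1-n)·(time)⁻¹.
Step 2: Here k has units M⁻¹·day⁻¹, so the concentration exponent is -1.
Step 3: 1 - n = -1 ⇒ n = 2. The reaction is second order.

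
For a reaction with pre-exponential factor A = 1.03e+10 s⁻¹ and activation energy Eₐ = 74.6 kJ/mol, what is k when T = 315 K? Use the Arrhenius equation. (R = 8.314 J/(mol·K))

4.38e-03 s⁻¹

Step 1: Use the Arrhenius equation: k = A × exp(-Eₐ/RT)
Step 2: Convert Eₐ to J/mol: 74.6 kJ/mol = 74600 J/mol
Step 3: Calculate the exponent: -Eₐ/(RT) = -74600/(8.314 × 315) = -28.48513
Step 4: k = 1.03e+10 × exp(-28.48513)
Step 5: k = 1.03e+10 × 4.25662e-13 = 4.3843e-03 s⁻¹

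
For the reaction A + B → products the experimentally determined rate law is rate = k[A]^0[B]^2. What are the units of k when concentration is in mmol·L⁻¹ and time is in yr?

(mmol·L⁻¹)⁻¹·yr⁻¹

Step 1: Overall order = 0 + 2 = 2.
Step 2: rate has units mmol·L⁻¹·yr⁻¹; [A]^0[B]^2 has units (mmol·L⁻¹)^2.
Step 3: k = rate/([A]^0[B]^2), so units of k = (mmol·L⁻¹)^(1-2)·yr⁻¹ = (mmol·L⁻¹)⁻¹·yr⁻¹.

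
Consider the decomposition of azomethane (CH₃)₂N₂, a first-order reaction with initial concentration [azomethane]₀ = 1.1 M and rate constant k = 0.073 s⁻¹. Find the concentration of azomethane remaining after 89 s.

0.001659 M

Step 1: For a first-order reaction: [azomethane] = [azomethane]₀ × e^(-kt)
Step 2: [azomethane] = 1.1 × e^(-0.073 × 89)
Step 3: [azomethane] = 1.1 × e^(-6.497)
Step 4: [azomethane] = 1.1 × 0.00150796 = 0.001659 M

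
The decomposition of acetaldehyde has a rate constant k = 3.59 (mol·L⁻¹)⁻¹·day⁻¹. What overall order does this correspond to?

second order (2)

Step 1: The units of k for an nth-order reaction are (concentration)^(1-n)·(time)⁻¹.
Step 2: Here k has units (mol·L⁻¹)⁻¹·day⁻¹, so the concentration exponent is -1.
Step 3: 1 - n = -1 ⇒ n = 2. The reaction is second order.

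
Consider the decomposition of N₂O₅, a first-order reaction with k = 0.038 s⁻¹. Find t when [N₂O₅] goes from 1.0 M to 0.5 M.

18.24 s

Step 1: For first-order: t = ln([N₂O₅]₀/[N₂O₅])/k
Step 2: t = ln(1.0/0.5)/0.038
Step 3: t = ln(2)/0.038
Step 4: t = 0.6931/0.038 = 18.24 s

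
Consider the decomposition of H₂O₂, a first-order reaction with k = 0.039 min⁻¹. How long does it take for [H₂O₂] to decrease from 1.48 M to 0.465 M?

29.69 min

Step 1: For first-order: t = ln([H₂O₂]₀/[H₂O₂])/k
Step 2: t = ln(1.48/0.465)/0.039
Step 3: t = ln(3.183)/0.039
Step 4: t = 1.158/0.039 = 29.69 min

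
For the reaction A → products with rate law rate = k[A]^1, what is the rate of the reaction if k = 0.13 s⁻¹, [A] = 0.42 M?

0.0546 M/s

Step 1: Identify the rate law: rate = k[A]^1
Step 2: Substitute values: rate = 0.13 × (0.42)^1
Step 3: Calculate: rate = 0.13 × 0.42 = 0.0546 M/s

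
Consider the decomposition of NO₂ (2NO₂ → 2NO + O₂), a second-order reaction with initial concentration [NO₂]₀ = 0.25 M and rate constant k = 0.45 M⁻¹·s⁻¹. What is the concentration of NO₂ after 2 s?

0.2041 M

Step 1: For a second-order reaction: 1/[NO₂] = 1/[NO₂]₀ + kt
Step 2: 1/[NO₂] = 1/0.25 + 0.45 × 2
Step 3: 1/[NO₂] = 4 + 0.9 = 4.9
Step 4: [NO₂] = 1/4.9 = 0.2041 M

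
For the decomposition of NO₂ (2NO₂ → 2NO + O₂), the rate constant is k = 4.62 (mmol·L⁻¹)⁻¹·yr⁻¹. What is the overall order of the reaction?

second order (2)

Step 1: The units of k for an nth-order reaction are (concentration)^(1-n)·(time)⁻¹.
Step 2: Here k has units (mmol·L⁻¹)⁻¹·yr⁻¹, so the concentration exponent is -1.
Step 3: 1 - n = -1 ⇒ n = 2. The reaction is second order.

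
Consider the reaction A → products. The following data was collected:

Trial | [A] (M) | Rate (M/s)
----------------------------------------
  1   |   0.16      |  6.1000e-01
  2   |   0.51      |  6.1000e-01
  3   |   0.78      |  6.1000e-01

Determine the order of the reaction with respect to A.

zeroth order (0)

Step 1: Compare trials - when concentration changes, rate stays constant.
Step 2: rate₂/rate₁ = 6.1000e-01/6.1000e-01 = 1
Step 3: [A]₂/[A]₁ = 0.51/0.16 = 3.188
Step 4: Since rate ratio ≈ (conc ratio)^0, the reaction is zeroth order.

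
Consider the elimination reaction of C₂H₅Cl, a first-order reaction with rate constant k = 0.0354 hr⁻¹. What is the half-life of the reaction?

19.58 hr

Step 1: For a first-order reaction, t₁/₂ = ln(2)/k
Step 2: t₁/₂ = ln(2)/0.0354
Step 3: t₁/₂ = 0.6931/0.0354 = 19.58 hr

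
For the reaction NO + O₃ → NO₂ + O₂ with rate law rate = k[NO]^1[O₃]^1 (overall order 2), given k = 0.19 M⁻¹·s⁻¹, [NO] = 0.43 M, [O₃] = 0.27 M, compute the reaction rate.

0.02206 M/s

Step 1: The rate law is rate = k[NO]^1[O₃]^1, overall order = 1+1 = 2
Step 2: Substitute values: rate = 0.19 × (0.43)^1 × (0.27)^1
Step 3: rate = 0.19 × 0.43 × 0.27 = 0.022059 M/s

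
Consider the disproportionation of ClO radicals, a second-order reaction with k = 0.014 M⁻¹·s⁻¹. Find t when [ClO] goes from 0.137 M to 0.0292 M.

1925 s

Step 1: For second-order: t = (1/[ClO] - 1/[ClO]₀)/k
Step 2: t = (1/0.0292 - 1/0.137)/0.014
Step 3: t = (34.25 - 7.299)/0.014
Step 4: t = 26.95/0.014 = 1925 s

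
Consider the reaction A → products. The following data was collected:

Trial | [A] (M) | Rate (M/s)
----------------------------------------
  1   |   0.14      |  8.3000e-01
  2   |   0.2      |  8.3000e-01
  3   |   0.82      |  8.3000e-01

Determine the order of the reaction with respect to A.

zeroth order (0)

Step 1: Compare trials - when concentration changes, rate stays constant.
Step 2: rate₂/rate₁ = 8.3000e-01/8.3000e-01 = 1
Step 3: [A]₂/[A]₁ = 0.2/0.14 = 1.429
Step 4: Since rate ratio ≈ (conc ratio)^0, the reaction is zeroth order.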